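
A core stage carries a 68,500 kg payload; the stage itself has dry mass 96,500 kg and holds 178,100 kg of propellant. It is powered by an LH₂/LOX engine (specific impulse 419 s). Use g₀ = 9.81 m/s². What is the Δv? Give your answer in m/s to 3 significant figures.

Δv ≈ 3010 m/s

v_e = Isp · g₀ = 419 × 9.81 = 4110.4 m/s.
m₀ = payload + dry + propellant = 68,500 + 96,500 + 178,100 = 343,100 kg.
m_f = payload + dry = 68,500 + 96,500 = 165,000 kg.
Δv = v_e · ln(m₀/m_f) = 4110.4 × ln(2.079) = 4110.4 × 0.7321 ≈ 3009.1 m/s.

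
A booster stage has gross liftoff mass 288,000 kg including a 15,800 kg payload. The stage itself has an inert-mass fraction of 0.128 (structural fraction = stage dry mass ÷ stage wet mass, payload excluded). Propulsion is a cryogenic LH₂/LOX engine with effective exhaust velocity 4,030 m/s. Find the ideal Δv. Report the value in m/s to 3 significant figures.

Δv ≈ 7000 m/s

Stage wet mass = m₀ − payload = 288,000 − 15,800 = 272,200 kg.
Stage dry mass = ε × stage wet mass = 0.128 × 272,200 = 34,841.6 kg.
Burnout mass m_f = stage dry + payload = 34,841.6 + 15,800 = 50,641.6 kg.
Δv = v_e · ln(288,000/50,641.6) = 4030.0 × ln(5.687) = 4030.0 × 1.7382 ≈ 7005 m/s.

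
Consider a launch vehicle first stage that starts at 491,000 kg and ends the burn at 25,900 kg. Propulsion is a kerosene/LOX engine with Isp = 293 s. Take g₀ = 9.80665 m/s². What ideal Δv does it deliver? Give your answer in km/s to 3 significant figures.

Δv ≈ 8.45 km/s

v_e = Isp · g₀ = 293 × 9.80665 = 2873.3 m/s.
Using Δv = v_e ln(m₀/m_f): Δv = v_e · ln(m₀/m_f) = 2873.3 × ln(18.96) = 2873.3 × 2.9422 ≈ 8454.0 m/s.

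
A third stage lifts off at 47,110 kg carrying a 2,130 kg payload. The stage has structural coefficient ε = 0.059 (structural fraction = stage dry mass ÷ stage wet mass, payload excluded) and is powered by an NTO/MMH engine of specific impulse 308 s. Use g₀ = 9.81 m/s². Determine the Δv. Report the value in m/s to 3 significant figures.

Δv ≈ 6910 m/s

Stage wet mass = m₀ − payload = 47,110 − 2,130 = 44,980 kg.
Stage dry mass = ε × stage wet mass = 0.059 × 44,980 = 2,653.82 kg.
Burnout mass m_f = stage dry + payload = 2,653.82 + 2,130 = 4,783.82 kg.
v_e = Isp · g₀ = 308 × 9.81 = 3021.5 m/s.
Δv = v_e · ln(47,110/4,783.82) = 3021.5 × ln(9.848) = 3021.5 × 2.2872 ≈ 6911 m/s.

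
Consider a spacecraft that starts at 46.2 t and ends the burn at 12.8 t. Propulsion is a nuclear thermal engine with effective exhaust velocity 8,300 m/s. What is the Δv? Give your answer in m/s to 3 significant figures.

Δv ≈ 10700 m/s

Δv = v_e · ln(m₀/m_f) = 8300.0 × ln(3.609) = 8300.0 × 1.2835 ≈ 10653.3 m/s.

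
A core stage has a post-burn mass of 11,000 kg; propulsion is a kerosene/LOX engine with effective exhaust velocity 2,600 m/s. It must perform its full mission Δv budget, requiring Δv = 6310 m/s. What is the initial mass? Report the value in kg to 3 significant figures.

initial mass ≈ 125000 kg

m₀/m_f = exp(Δv / v_e) = exp(6310 / 2600.0) = exp(2.4269) = 11.3240.
m₀ = m_f × 11.3240 = 11,000 × 11.3240 = 124,564 kg.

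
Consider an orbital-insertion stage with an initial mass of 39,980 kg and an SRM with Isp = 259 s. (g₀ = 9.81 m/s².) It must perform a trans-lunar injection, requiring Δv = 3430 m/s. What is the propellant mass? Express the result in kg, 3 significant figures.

propellant mass ≈ 29600 kg

v_e = Isp · g₀ = 259 × 9.81 = 2540.8 m/s.
From the ideal rocket equation, m₀/m_f = exp(Δv / v_e) = exp(3430 / 2540.8) = exp(1.3500) = 3.8573.
m_f = 39,980 / 3.8573 = 10,364.8 kg, so propellant = m₀ − m_f = 39,980 − 10,364.8 = 29,615.2 kg.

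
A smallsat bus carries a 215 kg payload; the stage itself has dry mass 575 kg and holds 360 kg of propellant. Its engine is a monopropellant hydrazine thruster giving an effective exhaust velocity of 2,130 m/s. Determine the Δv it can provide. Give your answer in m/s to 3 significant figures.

Δv ≈ 800 m/s

m₀ = payload + dry + propellant = 215 + 575 + 360 = 1,150 kg.
m_f = payload + dry = 215 + 575 = 790 kg.
Rocket equation: Δv = v_e · ln(m₀/m_f) = 2130.0 × ln(1.456) = 2130.0 × 0.3755 ≈ 799.8 m/s.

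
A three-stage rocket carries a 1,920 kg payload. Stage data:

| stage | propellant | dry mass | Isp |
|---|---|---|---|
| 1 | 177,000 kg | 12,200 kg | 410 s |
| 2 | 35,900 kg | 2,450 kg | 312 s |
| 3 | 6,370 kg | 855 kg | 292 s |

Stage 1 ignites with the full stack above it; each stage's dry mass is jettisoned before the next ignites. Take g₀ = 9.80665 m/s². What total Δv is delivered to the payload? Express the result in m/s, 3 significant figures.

Ignition mass of stage 1 = 177,000+12,200 + 35,900+2,450 + 6,370+855 + 1,920 = 236,695 kg.
Stage 1: m₀ = 236,695 kg, m_f = 236,695 − 177,000 = 59,695 kg; Δv = 410×9.80665×ln(3.965) = 4020.7×1.3775 ≈ 5539 m/s.
Stage 2: m₀ = 47,495 kg, m_f = 47,495 − 35,900 = 11,595 kg; Δv = 312×9.80665×ln(4.096) = 3059.7×1.4101 ≈ 4314 m/s.
Stage 3: m₀ = 9,145 kg, m_f = 9,145 − 6,370 = 2,775 kg; Δv = 292×9.80665×ln(3.295) = 2863.5×1.1926 ≈ 3415 m/s.
Total Δv = 5539 + 4314 + 3415 = 13268 m/s.

Δv ≈ 13300 m/s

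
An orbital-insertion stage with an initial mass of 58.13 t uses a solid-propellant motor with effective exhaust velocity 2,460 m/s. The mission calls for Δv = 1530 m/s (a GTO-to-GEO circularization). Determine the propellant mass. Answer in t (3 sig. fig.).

m₀/m_f = exp(Δv / v_e) = exp(1530 / 2460.0) = exp(0.6220) = 1.8626.
m_f = 58.13 / 1.8626 = 31.2091 t, so propellant = m₀ − m_f = 58.13 − 31.2091 = 26.9209 t.

propellant mass ≈ 26.9 t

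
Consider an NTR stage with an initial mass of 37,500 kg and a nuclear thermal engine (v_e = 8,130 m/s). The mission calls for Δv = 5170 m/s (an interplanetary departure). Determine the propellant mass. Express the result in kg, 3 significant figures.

From the ideal rocket equation, m₀/m_f = exp(Δv / v_e) = exp(5170 / 8130.0) = exp(0.6359) = 1.8888.
m_f = 37,500 / 1.8888 = 19,853.9 kg, so propellant = m₀ − m_f = 37,500 − 19,853.9 = 17,646.1 kg.

propellant mass ≈ 17600 kg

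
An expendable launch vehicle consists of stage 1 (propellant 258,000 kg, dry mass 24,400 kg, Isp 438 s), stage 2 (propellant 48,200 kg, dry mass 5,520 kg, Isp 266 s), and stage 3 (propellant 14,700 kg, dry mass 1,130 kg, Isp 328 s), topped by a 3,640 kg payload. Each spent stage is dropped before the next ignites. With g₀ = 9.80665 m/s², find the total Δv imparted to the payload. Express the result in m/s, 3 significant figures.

Δv ≈ 12900 m/s

Ignition mass of stage 1 = 258,000+24,400 + 48,200+5,520 + 14,700+1,130 + 3,640 = 355,590 kg.
Stage 1: m₀ = 355,590 kg, m_f = 355,590 − 258,000 = 97,590 kg; Δv = 438×9.80665×ln(3.644) = 4295.3×1.2930 ≈ 5554 m/s.
Stage 2: m₀ = 73,190 kg, m_f = 73,190 − 48,200 = 24,990 kg; Δv = 266×9.80665×ln(2.929) = 2608.6×1.0746 ≈ 2803 m/s.
Stage 3: m₀ = 19,470 kg, m_f = 19,470 − 14,700 = 4,770 kg; Δv = 328×9.80665×ln(4.082) = 3216.6×1.4065 ≈ 4524 m/s.
Total Δv = 5554 + 2803 + 4524 = 12881 m/s.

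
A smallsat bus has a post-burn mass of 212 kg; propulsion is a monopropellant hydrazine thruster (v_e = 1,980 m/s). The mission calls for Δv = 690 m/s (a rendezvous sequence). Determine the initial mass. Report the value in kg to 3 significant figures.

initial mass ≈ 300 kg

Rocket equation: m₀/m_f = exp(Δv / v_e) = exp(690 / 1980.0) = exp(0.3485) = 1.4169.
m₀ = m_f × 1.4169 = 212 × 1.4169 = 300.383 kg.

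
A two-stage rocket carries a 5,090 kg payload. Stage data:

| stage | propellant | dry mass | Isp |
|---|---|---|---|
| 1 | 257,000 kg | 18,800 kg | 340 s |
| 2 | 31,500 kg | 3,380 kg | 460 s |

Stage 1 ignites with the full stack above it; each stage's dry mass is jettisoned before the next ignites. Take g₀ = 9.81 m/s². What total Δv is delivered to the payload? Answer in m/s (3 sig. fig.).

Δv ≈ 12600 m/s

Ignition mass of stage 1 = 257,000+18,800 + 31,500+3,380 + 5,090 = 315,770 kg.
Stage 1: m₀ = 315,770 kg, m_f = 315,770 − 257,000 = 58,770 kg; Δv = 340×9.81×ln(5.373) = 3335.4×1.6814 ≈ 5608 m/s.
Stage 2: m₀ = 39,970 kg, m_f = 39,970 − 31,500 = 8,470 kg; Δv = 460×9.81×ln(4.719) = 4512.6×1.5516 ≈ 7002 m/s.
Total Δv = 5608 + 7002 = 12610 m/s.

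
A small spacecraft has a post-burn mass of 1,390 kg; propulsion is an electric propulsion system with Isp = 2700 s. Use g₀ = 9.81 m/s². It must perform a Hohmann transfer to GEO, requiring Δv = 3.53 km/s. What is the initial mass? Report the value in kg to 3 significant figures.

initial mass ≈ 1590 kg

v_e = Isp · g₀ = 2700 × 9.81 = 26487.0 m/s.
By the Tsiolkovsky rocket equation, m₀/m_f = exp(Δv / v_e) = exp(3530 / 26487.0) = exp(0.1333) = 1.1426.
m₀ = m_f × 1.1426 = 1,390 × 1.1426 = 1,588.21 kg.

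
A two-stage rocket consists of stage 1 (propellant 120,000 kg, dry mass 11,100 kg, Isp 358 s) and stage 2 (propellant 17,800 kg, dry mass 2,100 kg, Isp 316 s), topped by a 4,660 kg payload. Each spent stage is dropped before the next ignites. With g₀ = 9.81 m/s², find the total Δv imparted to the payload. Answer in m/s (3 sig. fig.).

Δv ≈ 9170 m/s

Ignition mass of stage 1 = 120,000+11,100 + 17,800+2,100 + 4,660 = 155,660 kg.
Stage 1: m₀ = 155,660 kg, m_f = 155,660 − 120,000 = 35,660 kg; Δv = 358×9.81×ln(4.365) = 3512.0×1.4736 ≈ 5175 m/s.
Stage 2: m₀ = 24,560 kg, m_f = 24,560 − 17,800 = 6,760 kg; Δv = 316×9.81×ln(3.633) = 3100.0×1.2901 ≈ 3999 m/s.
Total Δv = 5175 + 3999 = 9174 m/s.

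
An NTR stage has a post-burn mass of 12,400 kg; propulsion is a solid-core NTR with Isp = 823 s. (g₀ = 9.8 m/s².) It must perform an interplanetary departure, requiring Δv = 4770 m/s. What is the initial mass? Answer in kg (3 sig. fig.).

initial mass ≈ 22400 kg

v_e = Isp · g₀ = 823 × 9.8 = 8065.4 m/s.
Rocket equation: m₀/m_f = exp(Δv / v_e) = exp(4770 / 8065.4) = exp(0.5914) = 1.8065.
m₀ = m_f × 1.8065 = 12,400 × 1.8065 = 22,400.6 kg.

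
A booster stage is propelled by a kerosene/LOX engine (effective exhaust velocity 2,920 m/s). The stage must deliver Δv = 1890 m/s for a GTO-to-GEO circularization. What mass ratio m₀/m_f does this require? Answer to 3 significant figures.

Rocket equation: m₀/m_f = exp(Δv / v_e) = exp(1890 / 2920.0) = exp(0.6473) = 1.9103.

mass ratio ≈ 1.91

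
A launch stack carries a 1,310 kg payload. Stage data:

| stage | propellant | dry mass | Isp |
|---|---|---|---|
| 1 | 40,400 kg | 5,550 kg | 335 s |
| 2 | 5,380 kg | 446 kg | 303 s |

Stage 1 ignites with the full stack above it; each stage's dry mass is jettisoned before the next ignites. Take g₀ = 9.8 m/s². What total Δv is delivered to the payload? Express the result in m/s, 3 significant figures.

Ignition mass of stage 1 = 40,400+5,550 + 5,380+446 + 1,310 = 53,086 kg.
Stage 1: m₀ = 53,086 kg, m_f = 53,086 − 40,400 = 12,686 kg; Δv = 335×9.8×ln(4.185) = 3283.0×1.4314 ≈ 4699 m/s.
Stage 2: m₀ = 7,136 kg, m_f = 7,136 − 5,380 = 1,756 kg; Δv = 303×9.8×ln(4.064) = 2969.4×1.4021 ≈ 4163 m/s.
Total Δv = 4699 + 4163 = 8862 m/s.

Δv ≈ 8860 m/s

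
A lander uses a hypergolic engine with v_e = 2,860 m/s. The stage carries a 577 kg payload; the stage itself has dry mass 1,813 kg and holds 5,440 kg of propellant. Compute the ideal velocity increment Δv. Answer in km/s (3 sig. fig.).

Δv ≈ 3.39 km/s

m₀ = payload + dry + propellant = 577 + 1,813 + 5,440 = 7,830 kg.
m_f = payload + dry = 577 + 1,813 = 2,390 kg.
From the ideal rocket equation, Δv = v_e · ln(m₀/m_f) = 2860.0 × ln(3.276) = 2860.0 × 1.1867 ≈ 3393.9 m/s.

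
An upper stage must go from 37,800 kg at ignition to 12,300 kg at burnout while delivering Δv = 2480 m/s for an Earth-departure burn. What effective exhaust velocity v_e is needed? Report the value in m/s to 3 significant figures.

v_e ≈ 2210 m/s

ln(m₀/m_f) = ln(37800/12300) = ln(3.073) = 1.1227.
Rocket equation: v_e = Δv / ln(m₀/m_f) = 2480 / 1.1227 = 2208.9 m/s.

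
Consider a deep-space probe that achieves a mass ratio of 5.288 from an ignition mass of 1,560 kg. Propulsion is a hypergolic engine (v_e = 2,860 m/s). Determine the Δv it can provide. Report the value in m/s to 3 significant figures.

From the ideal rocket equation, Δv = v_e · ln(5.288) = 2860.0 × 1.6654 ≈ 4763.2 m/s.

Δv ≈ 4760 m/s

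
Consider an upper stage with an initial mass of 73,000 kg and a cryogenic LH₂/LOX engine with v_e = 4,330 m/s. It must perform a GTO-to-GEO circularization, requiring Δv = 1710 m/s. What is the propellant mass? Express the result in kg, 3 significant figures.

m₀/m_f = exp(Δv / v_e) = exp(1710 / 4330.0) = exp(0.3949) = 1.4843.
m_f = 73,000 / 1.4843 = 49,181.4 kg, so propellant = m₀ − m_f = 73,000 − 49,181.4 = 23,818.6 kg.

propellant mass ≈ 23800 kg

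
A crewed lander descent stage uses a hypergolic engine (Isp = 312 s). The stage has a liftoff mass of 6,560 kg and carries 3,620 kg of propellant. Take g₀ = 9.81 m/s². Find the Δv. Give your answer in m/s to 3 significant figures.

Δv ≈ 2460 m/s

v_e = Isp · g₀ = 312 × 9.81 = 3060.7 m/s.
m_f = m₀ − m_prop = 6,560 − 3,620 = 2,940 kg.
From the ideal rocket equation, Δv = v_e · ln(m₀/m_f) = 3060.7 × ln(2.231) = 3060.7 × 0.8026 ≈ 2456.5 m/s.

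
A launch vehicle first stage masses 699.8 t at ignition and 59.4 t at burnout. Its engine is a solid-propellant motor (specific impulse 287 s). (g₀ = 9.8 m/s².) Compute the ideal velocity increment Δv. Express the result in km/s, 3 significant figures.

v_e = Isp · g₀ = 287 × 9.8 = 2812.6 m/s.
By the Tsiolkovsky rocket equation, Δv = v_e · ln(m₀/m_f) = 2812.6 × ln(11.78) = 2812.6 × 2.4665 ≈ 6937.3 m/s.

Δv ≈ 6.94 km/s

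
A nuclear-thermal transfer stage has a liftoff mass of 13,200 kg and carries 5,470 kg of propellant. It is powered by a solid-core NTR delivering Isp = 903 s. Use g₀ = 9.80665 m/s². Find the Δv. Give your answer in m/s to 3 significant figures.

Δv ≈ 4740 m/s

v_e = Isp · g₀ = 903 × 9.80665 = 8855.4 m/s.
m_f = m₀ − m_prop = 13,200 − 5,470 = 7,730 kg.
Using Δv = v_e ln(m₀/m_f): Δv = v_e · ln(m₀/m_f) = 8855.4 × ln(1.708) = 8855.4 × 0.5351 ≈ 4738.6 m/s.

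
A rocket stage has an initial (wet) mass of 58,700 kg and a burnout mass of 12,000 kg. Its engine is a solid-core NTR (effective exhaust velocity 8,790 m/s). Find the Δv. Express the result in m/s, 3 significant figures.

Δv ≈ 14000 m/s

Rocket equation: Δv = v_e · ln(m₀/m_f) = 8790.0 × ln(4.892) = 8790.0 × 1.5875 ≈ 13954.4 m/s.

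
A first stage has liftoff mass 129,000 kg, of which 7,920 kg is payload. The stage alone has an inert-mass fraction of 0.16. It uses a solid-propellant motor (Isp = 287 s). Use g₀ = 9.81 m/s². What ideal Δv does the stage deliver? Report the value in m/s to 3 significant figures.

Stage wet mass = m₀ − payload = 129,000 − 7,920 = 121,080 kg.
Stage dry mass = ε × stage wet mass = 0.16 × 121,080 = 19,372.8 kg.
Burnout mass m_f = stage dry + payload = 19,372.8 + 7,920 = 27,292.8 kg.
v_e = Isp · g₀ = 287 × 9.81 = 2815.5 m/s.
Rocket equation: Δv = v_e · ln(129,000/27,292.8) = 2815.5 × ln(4.727) = 2815.5 × 1.5532 ≈ 4373 m/s.

Δv ≈ 4370 m/s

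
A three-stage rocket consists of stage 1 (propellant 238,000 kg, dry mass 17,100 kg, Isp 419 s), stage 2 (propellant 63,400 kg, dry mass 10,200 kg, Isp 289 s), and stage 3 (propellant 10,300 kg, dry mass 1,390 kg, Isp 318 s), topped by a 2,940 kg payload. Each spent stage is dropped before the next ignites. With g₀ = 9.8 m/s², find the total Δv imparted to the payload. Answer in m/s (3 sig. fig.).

Δv ≈ 12200 m/s

Ignition mass of stage 1 = 238,000+17,100 + 63,400+10,200 + 10,300+1,390 + 2,940 = 343,330 kg.
Stage 1: m₀ = 343,330 kg, m_f = 343,330 − 238,000 = 105,330 kg; Δv = 419×9.8×ln(3.26) = 4106.2×1.1816 ≈ 4852 m/s.
Stage 2: m₀ = 88,230 kg, m_f = 88,230 − 63,400 = 24,830 kg; Δv = 289×9.8×ln(3.553) = 2832.2×1.2679 ≈ 3591 m/s.
Stage 3: m₀ = 14,630 kg, m_f = 14,630 − 10,300 = 4,330 kg; Δv = 318×9.8×ln(3.379) = 3116.4×1.2175 ≈ 3794 m/s.
Total Δv = 4852 + 3591 + 3794 = 12237 m/s.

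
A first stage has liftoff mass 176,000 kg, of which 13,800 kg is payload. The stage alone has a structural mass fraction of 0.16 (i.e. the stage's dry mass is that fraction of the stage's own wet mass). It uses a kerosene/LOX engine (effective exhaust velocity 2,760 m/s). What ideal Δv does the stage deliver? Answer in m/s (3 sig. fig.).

Stage wet mass = m₀ − payload = 176,000 − 13,800 = 162,200 kg.
Stage dry mass = ε × stage wet mass = 0.16 × 162,200 = 25,952 kg.
Burnout mass m_f = stage dry + payload = 25,952 + 13,800 = 39,752 kg.
Δv = v_e · ln(176,000/39,752) = 2760.0 × ln(4.427) = 2760.0 × 1.4878 ≈ 4106 m/s.

Δv ≈ 4110 m/s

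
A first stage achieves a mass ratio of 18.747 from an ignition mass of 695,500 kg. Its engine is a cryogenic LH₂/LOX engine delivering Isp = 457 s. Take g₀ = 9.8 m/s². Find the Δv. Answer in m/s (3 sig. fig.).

Δv ≈ 13100 m/s

v_e = Isp · g₀ = 457 × 9.8 = 4478.6 m/s.
By the Tsiolkovsky rocket equation, Δv = v_e · ln(18.747) = 4478.6 × 2.9310 ≈ 13126.9 m/s.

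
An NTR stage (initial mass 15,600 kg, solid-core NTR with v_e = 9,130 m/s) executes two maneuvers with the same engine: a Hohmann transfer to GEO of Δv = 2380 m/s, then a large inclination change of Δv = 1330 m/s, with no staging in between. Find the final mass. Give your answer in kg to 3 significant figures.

After the first burn: m = 15600 × exp(−2380/9130.0) = 15600 × 0.77053 = 12,020.3 kg.
After the second burn: m = 12,020.3 × exp(−1330/9130.0) = 12,020.3 × 0.86444 = 10,390.8 kg.

final mass ≈ 10400 kg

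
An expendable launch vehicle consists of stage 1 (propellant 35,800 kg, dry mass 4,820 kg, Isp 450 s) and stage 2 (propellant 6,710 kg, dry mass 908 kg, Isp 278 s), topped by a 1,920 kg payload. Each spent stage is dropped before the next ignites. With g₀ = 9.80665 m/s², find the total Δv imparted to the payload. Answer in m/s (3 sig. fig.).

Δv ≈ 8830 m/s

Ignition mass of stage 1 = 35,800+4,820 + 6,710+908 + 1,920 = 50,158 kg.
Stage 1: m₀ = 50,158 kg, m_f = 50,158 − 35,800 = 14,358 kg; Δv = 450×9.80665×ln(3.493) = 4413.0×1.2509 ≈ 5520 m/s.
Stage 2: m₀ = 9,538 kg, m_f = 9,538 − 6,710 = 2,828 kg; Δv = 278×9.80665×ln(3.373) = 2726.2×1.2157 ≈ 3314 m/s.
Total Δv = 5520 + 3314 = 8834 m/s.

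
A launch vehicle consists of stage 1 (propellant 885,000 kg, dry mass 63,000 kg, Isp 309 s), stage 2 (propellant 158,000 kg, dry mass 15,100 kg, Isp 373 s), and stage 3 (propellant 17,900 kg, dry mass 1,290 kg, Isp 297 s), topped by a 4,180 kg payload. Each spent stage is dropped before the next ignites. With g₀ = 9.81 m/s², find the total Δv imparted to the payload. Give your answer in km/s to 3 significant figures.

Ignition mass of stage 1 = 885,000+63,000 + 158,000+15,100 + 17,900+1,290 + 4,180 = 1,144,470 kg.
Stage 1: m₀ = 1,144,470 kg, m_f = 1,144,470 − 885,000 = 259,470 kg; Δv = 309×9.81×ln(4.411) = 3031.3×1.4841 ≈ 4499 m/s.
Stage 2: m₀ = 196,470 kg, m_f = 196,470 − 158,000 = 38,470 kg; Δv = 373×9.81×ln(5.107) = 3659.1×1.6306 ≈ 5967 m/s.
Stage 3: m₀ = 23,370 kg, m_f = 23,370 − 17,900 = 5,470 kg; Δv = 297×9.81×ln(4.272) = 2913.6×1.4522 ≈ 4231 m/s.
Total Δv = 4499 + 5967 + 4231 = 14697 m/s.

Δv ≈ 14.7 km/s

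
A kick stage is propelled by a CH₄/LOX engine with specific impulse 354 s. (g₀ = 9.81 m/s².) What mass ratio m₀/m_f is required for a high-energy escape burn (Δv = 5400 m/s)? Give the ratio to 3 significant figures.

mass ratio ≈ 4.73

v_e = Isp · g₀ = 354 × 9.81 = 3472.7 m/s.
Rocket equation: m₀/m_f = exp(Δv / v_e) = exp(5400 / 3472.7) = exp(1.5550) = 4.7349.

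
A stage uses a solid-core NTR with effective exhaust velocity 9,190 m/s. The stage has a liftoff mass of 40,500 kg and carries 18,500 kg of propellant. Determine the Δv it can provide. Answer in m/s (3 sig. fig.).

m_f = m₀ − m_prop = 40,500 − 18,500 = 22,000 kg.
From the ideal rocket equation, Δv = v_e · ln(m₀/m_f) = 9190.0 × ln(1.841) = 9190.0 × 0.6103 ≈ 5608.3 m/s.

Δv ≈ 5610 m/s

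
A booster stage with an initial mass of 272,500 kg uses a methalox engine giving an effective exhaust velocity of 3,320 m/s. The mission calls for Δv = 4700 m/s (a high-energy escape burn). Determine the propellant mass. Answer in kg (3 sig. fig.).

By the Tsiolkovsky rocket equation, m₀/m_f = exp(Δv / v_e) = exp(4700 / 3320.0) = exp(1.4157) = 4.1192.
m_f = 272,500 / 4.1192 = 66,153.6 kg, so propellant = m₀ − m_f = 272,500 − 66,153.6 = 206,346.4 kg.

propellant mass ≈ 206000 kg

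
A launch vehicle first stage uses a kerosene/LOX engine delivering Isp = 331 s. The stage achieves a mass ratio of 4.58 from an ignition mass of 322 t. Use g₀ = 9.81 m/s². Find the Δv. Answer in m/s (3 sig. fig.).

v_e = Isp · g₀ = 331 × 9.81 = 3247.1 m/s.
Δv = v_e · ln(4.58) = 3247.1 × 1.5217 ≈ 4941.1 m/s.

Δv ≈ 4940 m/s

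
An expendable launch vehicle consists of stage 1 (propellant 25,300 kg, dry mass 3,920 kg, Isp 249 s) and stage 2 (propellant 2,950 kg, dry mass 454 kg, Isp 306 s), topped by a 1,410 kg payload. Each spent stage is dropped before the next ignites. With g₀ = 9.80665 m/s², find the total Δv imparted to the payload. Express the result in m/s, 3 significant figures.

Δv ≈ 6170 m/s

Ignition mass of stage 1 = 25,300+3,920 + 2,950+454 + 1,410 = 34,034 kg.
Stage 1: m₀ = 34,034 kg, m_f = 34,034 − 25,300 = 8,734 kg; Δv = 249×9.80665×ln(3.897) = 2441.9×1.3601 ≈ 3321 m/s.
Stage 2: m₀ = 4,814 kg, m_f = 4,814 − 2,950 = 1,864 kg; Δv = 306×9.80665×ln(2.583) = 3000.8×0.9488 ≈ 2847 m/s.
Total Δv = 3321 + 2847 = 6168 m/s.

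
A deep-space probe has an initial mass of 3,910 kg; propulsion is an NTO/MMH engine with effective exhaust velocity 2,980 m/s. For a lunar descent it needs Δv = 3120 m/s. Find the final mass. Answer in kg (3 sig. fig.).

m₀/m_f = exp(Δv / v_e) = exp(3120 / 2980.0) = exp(1.0470) = 2.8490.
m_f = m₀ / 2.8490 = 3,910 / 2.8490 = 1,372.41 kg.

final mass ≈ 1370 kg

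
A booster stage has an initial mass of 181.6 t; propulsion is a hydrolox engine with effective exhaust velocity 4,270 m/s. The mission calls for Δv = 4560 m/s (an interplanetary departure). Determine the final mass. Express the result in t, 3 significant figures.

final mass ≈ 62.4 t

By the Tsiolkovsky rocket equation, m₀/m_f = exp(Δv / v_e) = exp(4560 / 4270.0) = exp(1.0679) = 2.9093.
m_f = m₀ / 2.9093 = 181.6 / 2.9093 = 62.4205 t.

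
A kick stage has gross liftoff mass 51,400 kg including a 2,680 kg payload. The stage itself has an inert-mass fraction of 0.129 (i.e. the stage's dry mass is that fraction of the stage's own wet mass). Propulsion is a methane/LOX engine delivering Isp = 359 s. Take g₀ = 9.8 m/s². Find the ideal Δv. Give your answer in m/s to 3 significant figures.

Δv ≈ 6140 m/s

Stage wet mass = m₀ − payload = 51,400 − 2,680 = 48,720 kg.
Stage dry mass = ε × stage wet mass = 0.129 × 48,720 = 6,284.88 kg.
Burnout mass m_f = stage dry + payload = 6,284.88 + 2,680 = 8,964.88 kg.
v_e = Isp · g₀ = 359 × 9.8 = 3518.2 m/s.
Δv = v_e · ln(51,400/8,964.88) = 3518.2 × ln(5.733) = 3518.2 × 1.7463 ≈ 6144 m/s.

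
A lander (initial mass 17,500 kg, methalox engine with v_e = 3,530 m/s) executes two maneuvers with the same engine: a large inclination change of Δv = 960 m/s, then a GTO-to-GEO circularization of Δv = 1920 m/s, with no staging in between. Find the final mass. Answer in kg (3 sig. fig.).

final mass ≈ 7740 kg

After the first burn: m = 17500 × exp(−960/3530.0) = 17500 × 0.76189 = 13,333.1 kg.
After the second burn: m = 13,333.1 × exp(−1920/3530.0) = 13,333.1 × 0.58047 = 7,739.46 kg.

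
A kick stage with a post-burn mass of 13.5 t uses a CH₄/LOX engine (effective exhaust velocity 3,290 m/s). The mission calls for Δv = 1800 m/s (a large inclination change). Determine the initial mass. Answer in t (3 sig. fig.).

initial mass ≈ 23.3 t

m₀/m_f = exp(Δv / v_e) = exp(1800 / 3290.0) = exp(0.5471) = 1.7283.
m₀ = m_f × 1.7283 = 13.5 × 1.7283 = 23.3321 t.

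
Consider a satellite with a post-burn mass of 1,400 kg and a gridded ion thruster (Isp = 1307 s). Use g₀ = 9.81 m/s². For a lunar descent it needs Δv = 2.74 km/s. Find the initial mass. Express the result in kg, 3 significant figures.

initial mass ≈ 1730 kg

v_e = Isp · g₀ = 1307 × 9.81 = 12821.7 m/s.
m₀/m_f = exp(Δv / v_e) = exp(2740 / 12821.7) = exp(0.2137) = 1.2383.
m₀ = m_f × 1.2383 = 1,400 × 1.2383 = 1,733.62 kg.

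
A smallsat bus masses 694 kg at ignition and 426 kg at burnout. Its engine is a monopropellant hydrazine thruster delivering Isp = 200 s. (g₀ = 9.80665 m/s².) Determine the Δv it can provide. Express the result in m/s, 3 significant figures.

Δv ≈ 957 m/s

v_e = Isp · g₀ = 200 × 9.80665 = 1961.3 m/s.
Using Δv = v_e ln(m₀/m_f): Δv = v_e · ln(m₀/m_f) = 1961.3 × ln(1.629) = 1961.3 × 0.4880 ≈ 957.2 m/s.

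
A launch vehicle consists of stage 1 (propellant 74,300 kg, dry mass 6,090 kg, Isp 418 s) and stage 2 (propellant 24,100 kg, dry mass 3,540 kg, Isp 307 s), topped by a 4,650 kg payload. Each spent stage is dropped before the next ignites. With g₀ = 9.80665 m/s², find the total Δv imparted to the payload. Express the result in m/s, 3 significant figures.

Δv ≈ 8550 m/s

Ignition mass of stage 1 = 74,300+6,090 + 24,100+3,540 + 4,650 = 112,680 kg.
Stage 1: m₀ = 112,680 kg, m_f = 112,680 − 74,300 = 38,380 kg; Δv = 418×9.80665×ln(2.936) = 4099.2×1.0770 ≈ 4415 m/s.
Stage 2: m₀ = 32,290 kg, m_f = 32,290 − 24,100 = 8,190 kg; Δv = 307×9.80665×ln(3.943) = 3010.6×1.3718 ≈ 4130 m/s.
Total Δv = 4415 + 4130 = 8545 m/s.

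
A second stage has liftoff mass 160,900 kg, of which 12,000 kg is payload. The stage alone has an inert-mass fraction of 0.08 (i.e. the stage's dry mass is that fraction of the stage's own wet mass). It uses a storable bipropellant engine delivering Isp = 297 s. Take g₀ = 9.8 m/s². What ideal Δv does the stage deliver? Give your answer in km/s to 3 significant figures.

Stage wet mass = m₀ − payload = 160,900 − 12,000 = 148,900 kg.
Stage dry mass = ε × stage wet mass = 0.08 × 148,900 = 11,912 kg.
Burnout mass m_f = stage dry + payload = 11,912 + 12,000 = 23,912 kg.
v_e = Isp · g₀ = 297 × 9.8 = 2910.6 m/s.
Δv = v_e · ln(160,900/23,912) = 2910.6 × ln(6.729) = 2910.6 × 1.9064 ≈ 5549 m/s.

Δv ≈ 5.55 km/s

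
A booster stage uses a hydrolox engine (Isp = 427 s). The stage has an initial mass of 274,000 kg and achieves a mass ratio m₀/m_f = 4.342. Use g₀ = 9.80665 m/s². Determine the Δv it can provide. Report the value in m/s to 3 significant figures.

v_e = Isp · g₀ = 427 × 9.80665 = 4187.4 m/s.
Δv = v_e · ln(4.342) = 4187.4 × 1.4683 ≈ 6148.6 m/s.

Δv ≈ 6150 m/s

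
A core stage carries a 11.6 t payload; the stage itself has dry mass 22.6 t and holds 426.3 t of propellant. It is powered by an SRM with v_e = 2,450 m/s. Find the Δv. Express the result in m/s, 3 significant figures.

Δv ≈ 6370 m/s

m₀ = payload + dry + propellant = 11.6 + 22.6 + 426.3 = 460.5 t.
m_f = payload + dry = 11.6 + 22.6 = 34.2 t.
Rocket equation: Δv = v_e · ln(m₀/m_f) = 2450.0 × ln(13.46) = 2450.0 × 2.6001 ≈ 6370.2 m/s.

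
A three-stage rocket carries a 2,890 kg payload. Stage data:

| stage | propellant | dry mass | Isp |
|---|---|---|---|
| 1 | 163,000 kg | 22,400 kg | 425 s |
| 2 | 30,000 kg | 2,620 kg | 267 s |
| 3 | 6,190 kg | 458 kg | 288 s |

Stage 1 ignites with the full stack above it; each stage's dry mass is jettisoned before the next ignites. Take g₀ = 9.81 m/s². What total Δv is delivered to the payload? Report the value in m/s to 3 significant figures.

Δv ≈ 11500 m/s

Ignition mass of stage 1 = 163,000+22,400 + 30,000+2,620 + 6,190+458 + 2,890 = 227,558 kg.
Stage 1: m₀ = 227,558 kg, m_f = 227,558 − 163,000 = 64,558 kg; Δv = 425×9.81×ln(3.525) = 4169.2×1.2598 ≈ 5253 m/s.
Stage 2: m₀ = 42,158 kg, m_f = 42,158 − 30,000 = 12,158 kg; Δv = 267×9.81×ln(3.468) = 2619.3×1.2434 ≈ 3257 m/s.
Stage 3: m₀ = 9,538 kg, m_f = 9,538 − 6,190 = 3,348 kg; Δv = 288×9.81×ln(2.849) = 2825.3×1.0469 ≈ 2958 m/s.
Total Δv = 5253 + 3257 + 2958 = 11468 m/s.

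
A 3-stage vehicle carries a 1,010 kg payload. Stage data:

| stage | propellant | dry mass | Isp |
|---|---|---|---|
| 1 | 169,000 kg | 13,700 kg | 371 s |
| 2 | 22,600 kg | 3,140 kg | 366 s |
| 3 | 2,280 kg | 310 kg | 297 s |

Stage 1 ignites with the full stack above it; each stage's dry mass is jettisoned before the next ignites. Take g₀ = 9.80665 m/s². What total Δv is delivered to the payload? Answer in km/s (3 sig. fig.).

Ignition mass of stage 1 = 169,000+13,700 + 22,600+3,140 + 2,280+310 + 1,010 = 212,040 kg.
Stage 1: m₀ = 212,040 kg, m_f = 212,040 − 169,000 = 43,040 kg; Δv = 371×9.80665×ln(4.927) = 3638.3×1.5946 ≈ 5802 m/s.
Stage 2: m₀ = 29,340 kg, m_f = 29,340 − 22,600 = 6,740 kg; Δv = 366×9.80665×ln(4.353) = 3589.2×1.4709 ≈ 5279 m/s.
Stage 3: m₀ = 3,600 kg, m_f = 3,600 − 2,280 = 1,320 kg; Δv = 297×9.80665×ln(2.727) = 2912.6×1.0033 ≈ 2922 m/s.
Total Δv = 5802 + 5279 + 2922 = 14003 m/s.

Δv ≈ 14.0 km/s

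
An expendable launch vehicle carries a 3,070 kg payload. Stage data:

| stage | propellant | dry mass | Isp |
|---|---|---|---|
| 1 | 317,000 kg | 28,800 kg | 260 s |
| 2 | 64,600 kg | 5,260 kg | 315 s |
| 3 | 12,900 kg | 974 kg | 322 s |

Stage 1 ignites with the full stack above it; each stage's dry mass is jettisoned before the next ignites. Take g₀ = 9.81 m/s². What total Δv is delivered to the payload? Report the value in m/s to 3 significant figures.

Δv ≈ 12100 m/s

Ignition mass of stage 1 = 317,000+28,800 + 64,600+5,260 + 12,900+974 + 3,070 = 432,604 kg.
Stage 1: m₀ = 432,604 kg, m_f = 432,604 − 317,000 = 115,604 kg; Δv = 260×9.81×ln(3.742) = 2550.6×1.3197 ≈ 3366 m/s.
Stage 2: m₀ = 86,804 kg, m_f = 86,804 − 64,600 = 22,204 kg; Δv = 315×9.81×ln(3.909) = 3090.2×1.3634 ≈ 4213 m/s.
Stage 3: m₀ = 16,944 kg, m_f = 16,944 − 12,900 = 4,044 kg; Δv = 322×9.81×ln(4.19) = 3158.8×1.4327 ≈ 4526 m/s.
Total Δv = 3366 + 4213 + 4526 = 12105 m/s.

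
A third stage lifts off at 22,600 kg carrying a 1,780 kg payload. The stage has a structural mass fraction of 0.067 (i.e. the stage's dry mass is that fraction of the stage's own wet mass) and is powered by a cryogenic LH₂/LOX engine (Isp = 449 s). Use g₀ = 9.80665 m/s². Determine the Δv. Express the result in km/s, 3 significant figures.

Δv ≈ 8.64 km/s

Stage wet mass = m₀ − payload = 22,600 − 1,780 = 20,820 kg.
Stage dry mass = ε × stage wet mass = 0.067 × 20,820 = 1,394.94 kg.
Burnout mass m_f = stage dry + payload = 1,394.94 + 1,780 = 3,174.94 kg.
v_e = Isp · g₀ = 449 × 9.80665 = 4403.2 m/s.
From the ideal rocket equation, Δv = v_e · ln(22,600/3,174.94) = 4403.2 × ln(7.118) = 4403.2 × 1.9627 ≈ 8642 m/s.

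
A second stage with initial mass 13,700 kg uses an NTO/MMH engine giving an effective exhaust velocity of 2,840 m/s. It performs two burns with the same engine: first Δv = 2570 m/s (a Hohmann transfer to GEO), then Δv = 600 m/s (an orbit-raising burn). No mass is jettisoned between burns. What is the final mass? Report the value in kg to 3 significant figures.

final mass ≈ 4490 kg

After the first burn: m = 13700 × exp(−2570/2840.0) = 13700 × 0.40457 = 5,542.61 kg.
After the second burn: m = 5,542.61 × exp(−600/2840.0) = 5,542.61 × 0.80956 = 4,487.08 kg.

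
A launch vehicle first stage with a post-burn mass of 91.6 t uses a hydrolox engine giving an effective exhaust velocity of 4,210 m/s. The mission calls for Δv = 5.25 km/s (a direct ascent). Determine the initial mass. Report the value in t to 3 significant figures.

initial mass ≈ 319 t

m₀/m_f = exp(Δv / v_e) = exp(5250 / 4210.0) = exp(1.2470) = 3.4800.
m₀ = m_f × 3.4800 = 91.6 × 3.4800 = 318.768 t.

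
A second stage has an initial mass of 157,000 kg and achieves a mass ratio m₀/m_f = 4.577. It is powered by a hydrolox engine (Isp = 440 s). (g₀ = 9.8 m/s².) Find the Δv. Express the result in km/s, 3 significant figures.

v_e = Isp · g₀ = 440 × 9.8 = 4312.0 m/s.
By the Tsiolkovsky rocket equation, Δv = v_e · ln(4.577) = 4312.0 × 1.5210 ≈ 6558.7 m/s.

Δv ≈ 6.56 km/s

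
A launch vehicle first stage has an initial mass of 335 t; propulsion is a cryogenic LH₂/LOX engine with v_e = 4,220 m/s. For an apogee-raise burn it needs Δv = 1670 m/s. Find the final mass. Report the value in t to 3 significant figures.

By the Tsiolkovsky rocket equation, m₀/m_f = exp(Δv / v_e) = exp(1670 / 4220.0) = exp(0.3957) = 1.4855.
m_f = m₀ / 1.4855 = 335 / 1.4855 = 225.513 t.

final mass ≈ 226 t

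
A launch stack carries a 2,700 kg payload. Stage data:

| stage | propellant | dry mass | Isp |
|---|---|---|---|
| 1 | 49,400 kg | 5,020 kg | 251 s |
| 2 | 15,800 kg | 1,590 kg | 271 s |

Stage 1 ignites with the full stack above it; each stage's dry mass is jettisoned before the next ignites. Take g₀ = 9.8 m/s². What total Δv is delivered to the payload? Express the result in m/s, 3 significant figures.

Δv ≈ 6780 m/s

Ignition mass of stage 1 = 49,400+5,020 + 15,800+1,590 + 2,700 = 74,510 kg.
Stage 1: m₀ = 74,510 kg, m_f = 74,510 − 49,400 = 25,110 kg; Δv = 251×9.8×ln(2.967) = 2459.8×1.0877 ≈ 2675 m/s.
Stage 2: m₀ = 20,090 kg, m_f = 20,090 − 15,800 = 4,290 kg; Δv = 271×9.8×ln(4.683) = 2655.8×1.5439 ≈ 4100 m/s.
Total Δv = 2675 + 4100 = 6775 m/s.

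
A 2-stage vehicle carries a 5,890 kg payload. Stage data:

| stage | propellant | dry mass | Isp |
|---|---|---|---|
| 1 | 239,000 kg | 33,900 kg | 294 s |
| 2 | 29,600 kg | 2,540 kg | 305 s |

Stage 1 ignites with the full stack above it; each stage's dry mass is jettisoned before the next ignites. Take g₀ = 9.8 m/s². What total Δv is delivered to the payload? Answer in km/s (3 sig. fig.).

Ignition mass of stage 1 = 239,000+33,900 + 29,600+2,540 + 5,890 = 310,930 kg.
Stage 1: m₀ = 310,930 kg, m_f = 310,930 − 239,000 = 71,930 kg; Δv = 294×9.8×ln(4.323) = 2881.2×1.4639 ≈ 4218 m/s.
Stage 2: m₀ = 38,030 kg, m_f = 38,030 − 29,600 = 8,430 kg; Δv = 305×9.8×ln(4.511) = 2989.0×1.5066 ≈ 4503 m/s.
Total Δv = 4218 + 4503 = 8721 m/s.

Δv ≈ 8.72 km/s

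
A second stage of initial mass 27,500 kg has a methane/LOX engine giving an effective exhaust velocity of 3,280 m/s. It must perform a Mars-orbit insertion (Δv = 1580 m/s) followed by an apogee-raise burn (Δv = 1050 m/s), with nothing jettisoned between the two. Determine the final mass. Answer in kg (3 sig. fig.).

final mass ≈ 12300 kg

After the first burn: m = 27500 × exp(−1580/3280.0) = 27500 × 0.61773 = 16,987.6 kg.
After the second burn: m = 16,987.6 × exp(−1050/3280.0) = 16,987.6 × 0.72606 = 12,334 kg.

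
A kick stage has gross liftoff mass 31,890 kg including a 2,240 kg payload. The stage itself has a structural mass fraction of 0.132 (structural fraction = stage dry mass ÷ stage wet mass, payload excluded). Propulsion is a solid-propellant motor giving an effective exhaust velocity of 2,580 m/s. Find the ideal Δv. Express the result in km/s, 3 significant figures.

Δv ≈ 4.24 km/s

Stage wet mass = m₀ − payload = 31,890 − 2,240 = 29,650 kg.
Stage dry mass = ε × stage wet mass = 0.132 × 29,650 = 3,913.8 kg.
Burnout mass m_f = stage dry + payload = 3,913.8 + 2,240 = 6,153.8 kg.
Δv = v_e · ln(31,890/6,153.8) = 2580.0 × ln(5.182) = 2580.0 × 1.6452 ≈ 4245 m/s.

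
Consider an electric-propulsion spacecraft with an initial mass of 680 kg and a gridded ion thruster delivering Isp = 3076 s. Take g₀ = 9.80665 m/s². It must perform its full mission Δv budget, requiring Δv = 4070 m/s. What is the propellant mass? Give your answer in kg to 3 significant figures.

v_e = Isp · g₀ = 3076 × 9.80665 = 30165.3 m/s.
Rocket equation: m₀/m_f = exp(Δv / v_e) = exp(4070 / 30165.3) = exp(0.1349) = 1.1444.
m_f = 680 / 1.1444 = 594.198 kg, so propellant = m₀ − m_f = 680 − 594.198 = 85.802 kg.

propellant mass ≈ 85.8 kg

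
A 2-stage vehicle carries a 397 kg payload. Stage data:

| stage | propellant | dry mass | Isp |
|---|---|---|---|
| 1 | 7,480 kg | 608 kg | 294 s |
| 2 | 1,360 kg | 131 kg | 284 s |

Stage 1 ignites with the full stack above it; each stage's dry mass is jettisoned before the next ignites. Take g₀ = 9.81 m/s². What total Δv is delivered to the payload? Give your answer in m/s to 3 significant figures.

Ignition mass of stage 1 = 7,480+608 + 1,360+131 + 397 = 9,976 kg.
Stage 1: m₀ = 9,976 kg, m_f = 9,976 − 7,480 = 2,496 kg; Δv = 294×9.81×ln(3.997) = 2884.1×1.3855 ≈ 3996 m/s.
Stage 2: m₀ = 1,888 kg, m_f = 1,888 − 1,360 = 528 kg; Δv = 284×9.81×ln(3.576) = 2786.0×1.2742 ≈ 3550 m/s.
Total Δv = 3996 + 3550 = 7546 m/s.

Δv ≈ 7550 m/s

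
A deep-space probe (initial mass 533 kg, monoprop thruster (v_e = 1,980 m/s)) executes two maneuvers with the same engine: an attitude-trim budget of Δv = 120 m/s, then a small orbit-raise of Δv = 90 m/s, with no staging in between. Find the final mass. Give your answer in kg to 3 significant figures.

After the first burn: m = 533 × exp(−120/1980.0) = 533 × 0.94119 = 501.654 kg.
After the second burn: m = 501.654 × exp(−90/1980.0) = 501.654 × 0.95556 = 479.36 kg.

final mass ≈ 479 kg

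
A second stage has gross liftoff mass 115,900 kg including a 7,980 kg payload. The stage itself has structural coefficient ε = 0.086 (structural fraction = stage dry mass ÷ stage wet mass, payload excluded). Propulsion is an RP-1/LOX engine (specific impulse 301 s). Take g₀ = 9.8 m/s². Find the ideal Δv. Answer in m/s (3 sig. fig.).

Δv ≈ 5620 m/s

Stage wet mass = m₀ − payload = 115,900 − 7,980 = 107,920 kg.
Stage dry mass = ε × stage wet mass = 0.086 × 107,920 = 9,281.12 kg.
Burnout mass m_f = stage dry + payload = 9,281.12 + 7,980 = 17,261.12 kg.
v_e = Isp · g₀ = 301 × 9.8 = 2949.8 m/s.
From the ideal rocket equation, Δv = v_e · ln(115,900/17,261.12) = 2949.8 × ln(6.715) = 2949.8 × 1.9043 ≈ 5617 m/s.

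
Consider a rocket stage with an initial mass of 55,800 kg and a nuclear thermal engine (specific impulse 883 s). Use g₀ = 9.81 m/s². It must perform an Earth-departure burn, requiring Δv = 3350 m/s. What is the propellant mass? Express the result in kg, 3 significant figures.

propellant mass ≈ 17900 kg

v_e = Isp · g₀ = 883 × 9.81 = 8662.2 m/s.
m₀/m_f = exp(Δv / v_e) = exp(3350 / 8662.2) = exp(0.3867) = 1.4722.
m_f = 55,800 / 1.4722 = 37,902.5 kg, so propellant = m₀ − m_f = 55,800 − 37,902.5 = 17,897.5 kg.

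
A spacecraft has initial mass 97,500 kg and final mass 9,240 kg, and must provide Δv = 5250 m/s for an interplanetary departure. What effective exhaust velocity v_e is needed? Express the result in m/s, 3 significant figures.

v_e ≈ 2230 m/s

ln(m₀/m_f) = ln(97500/9240) = ln(10.55) = 2.3563.
v_e = Δv / ln(m₀/m_f) = 5250 / 2.3563 = 2228.1 m/s.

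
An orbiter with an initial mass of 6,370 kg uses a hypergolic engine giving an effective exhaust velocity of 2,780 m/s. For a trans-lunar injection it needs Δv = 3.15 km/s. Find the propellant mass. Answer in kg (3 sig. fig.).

propellant mass ≈ 4320 kg

From the ideal rocket equation, m₀/m_f = exp(Δv / v_e) = exp(3150 / 2780.0) = exp(1.1331) = 3.1052.
m_f = 6,370 / 3.1052 = 2,051.4 kg, so propellant = m₀ − m_f = 6,370 − 2,051.4 = 4,318.6 kg.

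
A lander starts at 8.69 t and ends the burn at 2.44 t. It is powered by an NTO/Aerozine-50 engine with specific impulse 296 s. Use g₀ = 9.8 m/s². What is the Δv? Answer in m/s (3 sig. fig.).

v_e = Isp · g₀ = 296 × 9.8 = 2900.8 m/s.
Δv = v_e · ln(m₀/m_f) = 2900.8 × ln(3.561) = 2900.8 × 1.2702 ≈ 3684.5 m/s.

Δv ≈ 3680 m/s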